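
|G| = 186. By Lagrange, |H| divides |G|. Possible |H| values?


Lagrange's theorem: |H| divides |G|
|G| = 186
Divisors of 186: 1, 2, 3, 6, 31, 62, 93, 186

Possible subgroup orders: {1, 2, 3, 6, 31, 62, 93, 186}


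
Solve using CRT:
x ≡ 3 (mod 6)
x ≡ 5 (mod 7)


m₁ = 6, m₂ = 7, gcd = 1, so CRT applies. M = m₁·m₂ = 42
Let M₁ = M/m₁ = 7, M₂ = M/m₂ = 6
Find y₁ ≡ M₁⁻¹ (mod m₁): 7⁻¹ ≡ 1 (mod 6)
Find y₂ ≡ M₂⁻¹ (mod m₂): 6⁻¹ ≡ 6 (mod 7)
x = a₁·M₁·y₁ + a₂·M₂·y₂ = 3·7·1 + 5·6·6 = 201
Reduce mod 42: x ≡ 33
Check: 33 mod 6 = 3 ✓, 33 mod 7 = 5 ✓

x ≡ 33 (mod 42)


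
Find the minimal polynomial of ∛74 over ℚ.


∛74 satisfies x³ - 74 = 0, irreducible over ℚ (no rational root; 74 is not a perfect cube)

Minimal polynomial: x³ - 74


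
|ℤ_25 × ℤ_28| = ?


|A × B| = |A| · |B|
|ℤ_25 × ℤ_28| = 25 × 28 = 700

|ℤ_25 × ℤ_28| = 700


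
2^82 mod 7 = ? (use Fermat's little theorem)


Fermat's little theorem: if p is prime and gcd(a,p)=1, then a^(p-1) ≡ 1 (mod p)
p = 7 is prime, gcd(2,7) = 1
Reduce exponent: 82 mod 6 = 4
So 2^82 ≡ 2^4 (mod 7)
2^4 mod 7 = 2

2^82 ≡ 2 (mod 7)


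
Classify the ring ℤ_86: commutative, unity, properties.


ℤ_86 is a commutative ring with unity 1; 86 = 2×43 is composite, so 2·43 ≡ 0 gives zero divisors (not an integral domain)
Commutative: Yes
Integral domain: No
Has unity: Yes

ℤ_86: Commutative=Yes, Unity=Yes


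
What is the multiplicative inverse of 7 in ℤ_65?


Use the extended Euclidean algorithm to write 1 = 7·s + 65·t; then s mod 65 is the inverse.
Euclidean algorithm:
  7 = 0·65 + 7
  65 = 9·7 + 2
  7 = 3·2 + 1
  2 = 2·1 + 0
gcd(7,65) = 1
Back-substitution gives: 7·(28) + 65·(-3) = 1
So 7⁻¹ ≡ 28 ≡ 28 (mod 65)
Check: 7 × 28 = 196 ≡ 1 (mod 65) ✓

7⁻¹ ≡ 28 (mod 65)


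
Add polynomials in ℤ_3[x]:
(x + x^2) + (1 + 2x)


Add coefficients mod 3:
x^0: 0 + 1 = 1 (mod 3)
x^1: 1 + 2 = 0 (mod 3)
x^2: 1 + 0 = 1 (mod 3)
Result: 1 + x^2

f + g = 1 + x^2


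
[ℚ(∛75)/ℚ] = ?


∛75 has minimal polynomial x³ - 75 (irreducible over ℚ since 75 is not a perfect cube)

[ℚ(∛75)/ℚ] = 3


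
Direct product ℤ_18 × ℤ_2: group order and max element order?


|ℤ_18 × ℤ_2| = 18 × 2 = 36
Max element order = lcm(18,2) = 18
Cyclic? No (gcd=2)

|ℤ_18×ℤ_2| = 36, max element order = 18


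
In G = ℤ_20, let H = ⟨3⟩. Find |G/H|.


|⟨3⟩| = n / gcd(3, 20) = 20 / 1 = 20
H is normal (ℤ_20 is abelian).
|G/H| = |G| / |H| = 20 / 20 = 1

|G/H| = 1


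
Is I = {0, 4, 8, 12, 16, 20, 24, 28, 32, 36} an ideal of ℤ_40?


Check ideal conditions for I = {0, 4, 8, 12, 16, 20, 24, 28, 32, 36} in ℤ_40:
(1) I is an additive subgroup? Yes
(2) For r ∈ ℤ_40 and a ∈ I: r·a ∈ I? Yes

Yes, I is an ideal of ℤ_40


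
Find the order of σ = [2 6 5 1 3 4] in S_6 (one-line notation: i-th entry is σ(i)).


Cycle decomposition: (1 2 6 4) (3 5)
Cycle lengths: 4, 2
Order = lcm(4, 2) = 4

ord(σ) = 4


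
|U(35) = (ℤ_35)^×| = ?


U(n) is the group of units mod n; |U(n)| = φ(n)
|U(35)| = φ(35) = 24

|U(35) = (ℤ_35)^×| = 24


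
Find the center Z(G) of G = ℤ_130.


Z(G) = {g ∈ G | gx = xg for all x ∈ G}
ℤ_130 is abelian, so Z(G) = G

Z(ℤ_130) = ℤ_130


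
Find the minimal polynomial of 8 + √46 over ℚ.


Let α = 8 + √46. Then α - 8 = √46, so (α - 8)² = 46, giving α² - 16α + 18 = 0. Degree 2 and α ∉ ℚ, so this is the minimal polynomial.

Minimal polynomial: x² - 16x + 18


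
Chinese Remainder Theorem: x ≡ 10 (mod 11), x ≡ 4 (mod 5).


m₁ = 11, m₂ = 5, gcd = 1, so CRT applies. M = m₁·m₂ = 55
Let M₁ = M/m₁ = 5, M₂ = M/m₂ = 11
Find y₁ ≡ M₁⁻¹ (mod m₁): 5⁻¹ ≡ 9 (mod 11)
Find y₂ ≡ M₂⁻¹ (mod m₂): 11⁻¹ ≡ 1 (mod 5)
x = a₁·M₁·y₁ + a₂·M₂·y₂ = 10·5·9 + 4·11·1 = 494
Reduce mod 55: x ≡ 54
Check: 54 mod 11 = 10 ✓, 54 mod 5 = 4 ✓

x ≡ 54 (mod 55)


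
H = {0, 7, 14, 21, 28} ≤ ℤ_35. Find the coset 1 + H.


1 + H = {1 + h (mod 35) : h ∈ H}
1+0=1, 1+7=8, 1+14=15, 1+21=22, 1+28=29

1 + H = {1, 8, 15, 22, 29}


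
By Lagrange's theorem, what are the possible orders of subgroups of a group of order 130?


Lagrange's theorem: |H| divides |G|
|G| = 130
Divisors of 130: 1, 2, 5, 10, 13, 26, 65, 130

Possible subgroup orders: {1, 2, 5, 10, 13, 26, 65, 130}


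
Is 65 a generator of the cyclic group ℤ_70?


g generates ℤ_n iff gcd(g, n) = 1
gcd(65, 70) = 5
Since gcd = 5 ≠ 1, ⟨65⟩ has order 14 < 70, so 65 is not a generator.

No, 65 does not generate ℤ_70


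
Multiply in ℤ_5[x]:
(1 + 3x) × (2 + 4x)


Expand and collect like terms; reduce coefficients mod 5:
x^0: 1·2 = 2 ≡ 2 (mod 5)
x^1: 1·4 + 3·2 = 10 ≡ 0 (mod 5)
x^2: 3·4 = 12 ≡ 2 (mod 5)
Result: 2 + 2x^2

f · g = 2 + 2x^2


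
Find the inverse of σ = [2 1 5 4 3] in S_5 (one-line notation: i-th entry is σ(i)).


To find σ⁻¹, swap domain and range:
σ(1) = 2 → σ⁻¹(2) = 1
σ(2) = 1 → σ⁻¹(1) = 2
σ(3) = 5 → σ⁻¹(5) = 3
σ(4) = 4 → σ⁻¹(4) = 4
σ(5) = 3 → σ⁻¹(3) = 5

σ⁻¹ = [2 1 5 4 3]


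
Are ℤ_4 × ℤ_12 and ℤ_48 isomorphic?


Comparing ℤ_4 × ℤ_12 and ℤ_48:
gcd(4,12) = 4 ≠ 1. Max element order in ℤ_4×ℤ_12 is lcm(4,12) = 12 < 48, so it has no element of order 48

No, ℤ_4 × ℤ_12 ≇ ℤ_48


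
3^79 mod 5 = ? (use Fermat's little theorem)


Fermat's little theorem: if p is prime and gcd(a,p)=1, then a^(p-1) ≡ 1 (mod p)
p = 5 is prime, gcd(3,5) = 1
Reduce exponent: 79 mod 4 = 3
So 3^79 ≡ 3^3 (mod 5)
3^3 mod 5 = 2

3^79 ≡ 2 (mod 5)


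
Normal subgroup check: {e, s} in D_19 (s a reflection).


H = {e, s} in D_19 (s a reflection)
r·s·r⁻¹ = sr⁻² ≠ s for n ≥ 3, so {e, s} is not closed under conjugation

No, not a normal subgroup


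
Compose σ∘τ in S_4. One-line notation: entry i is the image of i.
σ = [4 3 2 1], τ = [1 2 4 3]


σ∘τ: apply τ first, then σ
1 →τ 1 →σ 4
2 →τ 2 →σ 3
3 →τ 4 →σ 1
4 →τ 3 →σ 2

σ∘τ = [4 3 1 2]


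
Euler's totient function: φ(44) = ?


Factor n: 44 = 2^2 × 11
φ(n) = n · ∏(1 - 1/p) over distinct primes p | n
φ(44) = 44 · (1 - 1/2) · (1 - 1/11) = 20

φ(44) = 20


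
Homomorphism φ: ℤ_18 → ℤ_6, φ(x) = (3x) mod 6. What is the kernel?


Kernel = preimage of identity
ker(φ) = {x ∈ ℤ_18 : 3x ≡ 0 (mod 6)}. Since 6 | 18, φ is well-defined. The kernel is the cyclic subgroup ⟨2⟩ of ℤ_18 (order 9), i.e. {0, 2, 4, 6, 8, 10, 12, 14, 16}

ker(φ) = {0, 2, 4, 6, 8, 10, 12, 14, 16}


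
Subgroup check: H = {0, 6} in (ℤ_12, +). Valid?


Subgroup test for H = {0, 6} in (ℤ_12, +):
(1) 0 ∈ H? Yes
(2) Closure: for all a,b ∈ H, (a+b) mod 12 ∈ H? Yes
(3) Inverses: for all a ∈ H, -a mod 12 ∈ H? Yes

Yes, H is a subgroup of ℤ_12


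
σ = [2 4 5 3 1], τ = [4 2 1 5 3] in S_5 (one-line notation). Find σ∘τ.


σ∘τ: apply τ first, then σ
1 →τ 4 →σ 3
2 →τ 2 →σ 4
3 →τ 1 →σ 2
4 →τ 5 →σ 1
5 →τ 3 →σ 5

σ∘τ = [3 4 2 1 5]


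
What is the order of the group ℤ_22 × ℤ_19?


|A × B| = |A| · |B|
|ℤ_22 × ℤ_19| = 22 × 19 = 418

|ℤ_22 × ℤ_19| = 418


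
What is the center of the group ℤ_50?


Z(G) = {g ∈ G | gx = xg for all x ∈ G}
ℤ_50 is abelian, so Z(G) = G

Z(ℤ_50) = ℤ_50


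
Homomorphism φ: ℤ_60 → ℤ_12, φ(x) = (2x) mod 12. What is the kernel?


Kernel = preimage of identity
ker(φ) = {x ∈ ℤ_60 : 2x ≡ 0 (mod 12)}. Since 12 | 60, φ is well-defined. The kernel is the cyclic subgroup ⟨6⟩ of ℤ_60 (order 10), i.e. {0, 6, 12, 18, 24, 30, 36, 42, 48, 54}

ker(φ) = {0, 6, 12, 18, 24, 30, 36, 42, 48, 54}


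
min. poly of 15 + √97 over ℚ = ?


Let α = 15 + √97. Then α - 15 = √97, so (α - 15)² = 97, giving α² - 30α + 128 = 0. Degree 2 and α ∉ ℚ, so this is the minimal polynomial.

Minimal polynomial: x² - 30x + 128


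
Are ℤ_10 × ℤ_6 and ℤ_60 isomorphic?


Comparing ℤ_10 × ℤ_6 and ℤ_60:
gcd(10,6) = 2 ≠ 1. Max element order in ℤ_10×ℤ_6 is lcm(10,6) = 30 < 60, so it has no element of order 60

No, ℤ_10 × ℤ_6 ≇ ℤ_60


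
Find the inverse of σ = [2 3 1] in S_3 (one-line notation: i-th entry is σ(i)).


To find σ⁻¹, swap domain and range:
σ(1) = 2 → σ⁻¹(2) = 1
σ(2) = 3 → σ⁻¹(3) = 2
σ(3) = 1 → σ⁻¹(1) = 3

σ⁻¹ = [3 1 2]


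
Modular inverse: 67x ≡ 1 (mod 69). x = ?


Use the extended Euclidean algorithm to write 1 = 67·s + 69·t; then s mod 69 is the inverse.
Euclidean algorithm:
  67 = 0·69 + 67
  69 = 1·67 + 2
  67 = 33·2 + 1
  2 = 2·1 + 0
gcd(67,69) = 1
Back-substitution gives: 67·(34) + 69·(-33) = 1
So 67⁻¹ ≡ 34 ≡ 34 (mod 69)
Check: 67 × 34 = 2278 ≡ 1 (mod 69) ✓

67⁻¹ ≡ 34 (mod 69)


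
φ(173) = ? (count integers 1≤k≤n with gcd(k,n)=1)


Factor n: 173 = 173
φ(n) = n · ∏(1 - 1/p) over distinct primes p | n
φ(173) = 173 · (1 - 1/173) = 172

φ(173) = 172


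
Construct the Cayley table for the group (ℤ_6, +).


Elements: {0, 1, 2, 3, 4, 5}
Operation: addition mod 6
Entry (a, b) = (a + b) mod 6

Cayley table:
  | 0 | 1 | 2 | 3 | 4 | 5
0 | 0 | 1 | 2 | 3 | 4 | 5
1 | 1 | 2 | 3 | 4 | 5 | 0
2 | 2 | 3 | 4 | 5 | 0 | 1
3 | 3 | 4 | 5 | 0 | 1 | 2
4 | 4 | 5 | 0 | 1 | 2 | 3
5 | 5 | 0 | 1 | 2 | 3 | 4


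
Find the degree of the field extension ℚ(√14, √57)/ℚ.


[ℚ(√14,√57):ℚ] = [ℚ(√14,√57):ℚ(√14)]·[ℚ(√14):ℚ] = 2·2 = 4

[ℚ(√14, √57)/ℚ] = 4


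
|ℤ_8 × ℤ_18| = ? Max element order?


|ℤ_8 × ℤ_18| = 8 × 18 = 144
Max element order = lcm(8,18) = 72
Cyclic? No (gcd=2)

|ℤ_8×ℤ_18| = 144, max element order = 72


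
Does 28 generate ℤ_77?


g generates ℤ_n iff gcd(g, n) = 1
gcd(28, 77) = 7
Since gcd = 7 ≠ 1, ⟨28⟩ has order 11 < 77, so 28 is not a generator.

No, 28 does not generate ℤ_77


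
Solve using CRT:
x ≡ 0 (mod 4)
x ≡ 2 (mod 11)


m₁ = 4, m₂ = 11, gcd = 1, so CRT applies. M = m₁·m₂ = 44
Let M₁ = M/m₁ = 11, M₂ = M/m₂ = 4
Find y₁ ≡ M₁⁻¹ (mod m₁): 11⁻¹ ≡ 3 (mod 4)
Find y₂ ≡ M₂⁻¹ (mod m₂): 4⁻¹ ≡ 3 (mod 11)
x = a₁·M₁·y₁ + a₂·M₂·y₂ = 0·11·3 + 2·4·3 = 24
Reduce mod 44: x ≡ 24
Check: 24 mod 4 = 0 ✓, 24 mod 11 = 2 ✓

x ≡ 24 (mod 44)


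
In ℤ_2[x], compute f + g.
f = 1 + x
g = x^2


Add coefficients mod 2:
x^0: 1 + 0 = 1 (mod 2)
x^1: 1 + 0 = 1 (mod 2)
x^2: 0 + 1 = 1 (mod 2)
Result: 1 + x + x^2

f + g = 1 + x + x^2


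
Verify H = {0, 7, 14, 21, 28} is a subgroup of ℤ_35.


Subgroup test for H = {0, 7, 14, 21, 28} in (ℤ_35, +):
(1) 0 ∈ H? Yes
(2) Closure: for all a,b ∈ H, (a+b) mod 35 ∈ H? Yes
(3) Inverses: for all a ∈ H, -a mod 35 ∈ H? Yes

Yes, H is a subgroup of ℤ_35


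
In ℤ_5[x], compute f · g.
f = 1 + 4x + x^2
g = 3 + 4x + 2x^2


Expand and collect like terms; reduce coefficients mod 5:
x^0: 1·3 = 3 ≡ 3 (mod 5)
x^1: 1·4 + 4·3 = 16 ≡ 1 (mod 5)
x^2: 1·2 + 4·4 + 1·3 = 21 ≡ 1 (mod 5)
x^3: 4·2 + 1·4 = 12 ≡ 2 (mod 5)
x^4: 1·2 = 2 ≡ 2 (mod 5)
Result: 3 + x + x^2 + 2x^3 + 2x^4

f · g = 3 + x + x^2 + 2x^3 + 2x^4


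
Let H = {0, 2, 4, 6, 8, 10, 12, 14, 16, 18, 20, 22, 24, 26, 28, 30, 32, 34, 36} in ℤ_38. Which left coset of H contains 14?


14 + H = {14 + h (mod 38) : h ∈ H}
14+0=14, 14+2=16, 14+4=18, 14+6=20, 14+8=22, 14+10=24, 14+12=26, 14+14=28, 14+16=30, 14+18=32, 14+20=34, 14+22=36, 14+24=0, 14+26=2, 14+28=4, 14+30=6, 14+32=8, 14+34=10, 14+36=12
14 + H = {0, 2, 4, 6, 8, 10, 12, 14, 16, 18, 20, 22, 24, 26, 28, 30, 32, 34, 36} = 0 + H

14 + H = {0, 2, 4, 6, 8, 10, 12, 14, 16, 18, 20, 22, 24, 26, 28, 30, 32, 34, 36}


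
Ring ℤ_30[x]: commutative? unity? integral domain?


ℤ_30 has zero divisors (2·15 ≡ 0), and these lift to constant zero divisors in ℤ_30[x]; so not an integral domain
Commutative: Yes
Integral domain: No
Has unity: Yes

ℤ_30[x]: Commutative=Yes, Unity=Yes


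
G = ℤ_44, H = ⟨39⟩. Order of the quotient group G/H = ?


|⟨39⟩| = n / gcd(39, 44) = 44 / 1 = 44
H is normal (ℤ_44 is abelian).
|G/H| = |G| / |H| = 44 / 44 = 1

|G/H| = 1


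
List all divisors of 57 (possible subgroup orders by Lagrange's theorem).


Lagrange's theorem: |H| divides |G|
|G| = 57
Divisors of 57: 1, 3, 19, 57

Possible subgroup orders: {1, 3, 19, 57}


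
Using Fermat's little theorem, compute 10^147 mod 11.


Fermat's little theorem: if p is prime and gcd(a,p)=1, then a^(p-1) ≡ 1 (mod p)
p = 11 is prime, gcd(10,11) = 1
Reduce exponent: 147 mod 10 = 7
So 10^147 ≡ 10^7 (mod 11)
10^7 mod 11 = 10

10^147 ≡ 10 (mod 11)


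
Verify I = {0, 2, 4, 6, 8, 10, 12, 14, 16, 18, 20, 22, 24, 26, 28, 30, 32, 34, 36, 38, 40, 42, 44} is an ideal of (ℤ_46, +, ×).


Check ideal conditions for I = {0, 2, 4, 6, 8, 10, 12, 14, 16, 18, 20, 22, 24, 26, 28, 30, 32, 34, 36, 38, 40, 42, 44} in ℤ_46:
(1) I is an additive subgroup? Yes
(2) For r ∈ ℤ_46 and a ∈ I: r·a ∈ I? Yes

Yes, I is an ideal of ℤ_46


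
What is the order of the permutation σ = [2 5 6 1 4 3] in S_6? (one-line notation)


Cycle decomposition: (1 2 5 4) (3 6)
Cycle lengths: 4, 2
Order = lcm(4, 2) = 4

ord(σ) = 4


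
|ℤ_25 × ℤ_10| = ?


|A × B| = |A| · |B|
|ℤ_25 × ℤ_10| = 25 × 10 = 250

|ℤ_25 × ℤ_10| = 250


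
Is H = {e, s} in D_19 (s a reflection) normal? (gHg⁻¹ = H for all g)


H = {e, s} in D_19 (s a reflection)
r·s·r⁻¹ = sr⁻² ≠ s for n ≥ 3, so {e, s} is not closed under conjugation

No, not a normal subgroup


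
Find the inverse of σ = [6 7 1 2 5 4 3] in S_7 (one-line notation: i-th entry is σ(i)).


To find σ⁻¹, swap domain and range:
σ(1) = 6 → σ⁻¹(6) = 1
σ(2) = 7 → σ⁻¹(7) = 2
σ(3) = 1 → σ⁻¹(1) = 3
σ(4) = 2 → σ⁻¹(2) = 4
σ(5) = 5 → σ⁻¹(5) = 5
σ(6) = 4 → σ⁻¹(4) = 6
σ(7) = 3 → σ⁻¹(3) = 7

σ⁻¹ = [3 4 7 6 5 1 2]


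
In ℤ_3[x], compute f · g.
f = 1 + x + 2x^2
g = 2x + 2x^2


Expand and collect like terms; reduce coefficients mod 3:
x^0: 1·0 = 0 ≡ 0 (mod 3)
x^1: 1·2 + 1·0 = 2 ≡ 2 (mod 3)
x^2: 1·2 + 1·2 + 2·0 = 4 ≡ 1 (mod 3)
x^3: 1·2 + 2·2 = 6 ≡ 0 (mod 3)
x^4: 2·2 = 4 ≡ 1 (mod 3)
Result: 2x + x^2 + x^4

f · g = 2x + x^2 + x^4


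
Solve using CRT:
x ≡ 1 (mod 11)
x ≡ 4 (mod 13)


m₁ = 11, m₂ = 13, gcd = 1, so CRT applies. M = m₁·m₂ = 143
Let M₁ = M/m₁ = 13, M₂ = M/m₂ = 11
Find y₁ ≡ M₁⁻¹ (mod m₁): 13⁻¹ ≡ 6 (mod 11)
Find y₂ ≡ M₂⁻¹ (mod m₂): 11⁻¹ ≡ 6 (mod 13)
x = a₁·M₁·y₁ + a₂·M₂·y₂ = 1·13·6 + 4·11·6 = 342
Reduce mod 143: x ≡ 56
Check: 56 mod 11 = 1 ✓, 56 mod 13 = 4 ✓

x ≡ 56 (mod 143)


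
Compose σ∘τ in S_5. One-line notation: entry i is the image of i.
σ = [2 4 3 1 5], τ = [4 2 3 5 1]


σ∘τ: apply τ first, then σ
1 →τ 4 →σ 1
2 →τ 2 →σ 4
3 →τ 3 →σ 3
4 →τ 5 →σ 5
5 →τ 1 →σ 2

σ∘τ = [1 4 3 5 2]


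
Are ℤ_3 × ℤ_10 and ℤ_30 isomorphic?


Comparing ℤ_3 × ℤ_10 and ℤ_30:
gcd(3,10) = 1, so ℤ_3 × ℤ_10 ≅ ℤ_30 (CRT)

Yes, ℤ_3 × ℤ_10 ≅ ℤ_30


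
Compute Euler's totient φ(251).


Factor n: 251 = 251
φ(n) = n · ∏(1 - 1/p) over distinct primes p | n
φ(251) = 251 · (1 - 1/251) = 250

φ(251) = 250


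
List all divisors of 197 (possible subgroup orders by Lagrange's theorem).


Lagrange's theorem: |H| divides |G|
|G| = 197
Divisors of 197: 1, 197

Possible subgroup orders: {1, 197}


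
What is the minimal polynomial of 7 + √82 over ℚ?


Let α = 7 + √82. Then α - 7 = √82, so (α - 7)² = 82, giving α² - 14α - 33 = 0. Degree 2 and α ∉ ℚ, so this is the minimal polynomial.

Minimal polynomial: x² - 14x - 33


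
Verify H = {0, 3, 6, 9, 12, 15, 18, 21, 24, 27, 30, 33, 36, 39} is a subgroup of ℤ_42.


Subgroup test for H = {0, 3, 6, 9, 12, 15, 18, 21, 24, 27, 30, 33, 36, 39} in (ℤ_42, +):
(1) 0 ∈ H? Yes
(2) Closure: for all a,b ∈ H, (a+b) mod 42 ∈ H? Yes
(3) Inverses: for all a ∈ H, -a mod 42 ∈ H? Yes

Yes, H is a subgroup of ℤ_42


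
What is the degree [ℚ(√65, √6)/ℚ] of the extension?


[ℚ(√65,√6):ℚ] = [ℚ(√65,√6):ℚ(√65)]·[ℚ(√65):ℚ] = 2·2 = 4

[ℚ(√65, √6)/ℚ] = 4


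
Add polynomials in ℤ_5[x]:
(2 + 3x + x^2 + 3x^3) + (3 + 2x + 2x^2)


Add coefficients mod 5:
x^0: 2 + 3 = 0 (mod 5)
x^1: 3 + 2 = 0 (mod 5)
x^2: 1 + 2 = 3 (mod 5)
x^3: 3 + 0 = 3 (mod 5)
Result: 3x^2 + 3x^3

f + g = 3x^2 + 3x^3


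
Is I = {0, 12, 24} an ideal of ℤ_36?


Check ideal conditions for I = {0, 12, 24} in ℤ_36:
(1) I is an additive subgroup? Yes
(2) For r ∈ ℤ_36 and a ∈ I: r·a ∈ I? Yes

Yes, I is an ideal of ℤ_36


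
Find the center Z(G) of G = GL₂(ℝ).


Z(G) = {g ∈ G | gx = xg for all x ∈ G}
Only scalar multiples of the identity commute with all invertible matrices

Z(GL₂(ℝ)) = {aI : a ∈ ℝ, a ≠ 0}


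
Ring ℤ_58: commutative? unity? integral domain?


ℤ_58 is a commutative ring with unity 1; 58 = 2×29 is composite, so 2·29 ≡ 0 gives zero divisors (not an integral domain)
Commutative: Yes
Integral domain: No
Has unity: Yes

ℤ_58: Commutative=Yes, Unity=Yes


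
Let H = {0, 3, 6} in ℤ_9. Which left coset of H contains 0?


0 + H = {0 + h (mod 9) : h ∈ H}
0+0=0, 0+3=3, 0+6=6

0 + H = {0, 3, 6}


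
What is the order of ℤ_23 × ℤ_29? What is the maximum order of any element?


|ℤ_23 × ℤ_29| = 23 × 29 = 667
Max element order = lcm(23,29) = 667
Cyclic? Yes (gcd=1)

|ℤ_23×ℤ_29| = 667, max element order = 667


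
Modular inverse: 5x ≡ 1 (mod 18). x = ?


Use the extended Euclidean algorithm to write 1 = 5·s + 18·t; then s mod 18 is the inverse.
Euclidean algorithm:
  5 = 0·18 + 5
  18 = 3·5 + 3
  5 = 1·3 + 2
  3 = 1·2 + 1
  2 = 2·1 + 0
gcd(5,18) = 1
Back-substitution gives: 5·(-7) + 18·(2) = 1
So 5⁻¹ ≡ -7 ≡ 11 (mod 18)
Check: 5 × 11 = 55 ≡ 1 (mod 18) ✓

5⁻¹ ≡ 11 (mod 18)


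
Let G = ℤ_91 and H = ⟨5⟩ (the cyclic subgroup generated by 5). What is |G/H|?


|⟨5⟩| = n / gcd(5, 91) = 91 / 1 = 91
H is normal (ℤ_91 is abelian).
|G/H| = |G| / |H| = 91 / 91 = 1

|G/H| = 1


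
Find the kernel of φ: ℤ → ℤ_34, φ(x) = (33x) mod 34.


Kernel = preimage of identity
ker(φ) = {x ∈ ℤ : 33x ≡ 0 (mod 34)}. gcd(33,34) = 1, so 33x ≡ 0 (mod 34) ⟺ x ≡ 0 (mod 34/1 = 34). Hence ker(φ) = 34ℤ

ker(φ) = 34ℤ


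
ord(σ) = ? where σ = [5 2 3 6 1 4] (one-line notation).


Cycle decomposition: (1 5) (4 6)
Cycle lengths: 2, 2
Order = lcm(2, 2) = 2

ord(σ) = 2


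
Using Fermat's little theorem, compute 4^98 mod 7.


Fermat's little theorem: if p is prime and gcd(a,p)=1, then a^(p-1) ≡ 1 (mod p)
p = 7 is prime, gcd(4,7) = 1
Reduce exponent: 98 mod 6 = 2
So 4^98 ≡ 4^2 (mod 7)
4^2 mod 7 = 2

4^98 ≡ 2 (mod 7)


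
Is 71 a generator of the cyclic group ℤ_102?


g generates ℤ_n iff gcd(g, n) = 1
gcd(71, 102) = 1
Since gcd = 1, 71 is a generator.

Yes, 71 generates ℤ_102


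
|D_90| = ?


|D_n| = 2n (n rotations and n reflections)
|D_90| = 2×90 = 180

|D_90| = 180


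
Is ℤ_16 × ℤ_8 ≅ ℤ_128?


Comparing ℤ_16 × ℤ_8 and ℤ_128:
gcd(16,8) = 8 ≠ 1. Max element order in ℤ_16×ℤ_8 is lcm(16,8) = 16 < 128, so it has no element of order 128

No, ℤ_16 × ℤ_8 ≇ ℤ_128


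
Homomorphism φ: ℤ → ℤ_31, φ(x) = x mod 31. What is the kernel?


Kernel = preimage of identity
ker(φ) = {x ∈ ℤ : x ≡ 0 (mod 31)} = 31ℤ = {0, ±31, ±62, ...}

ker(φ) = 31ℤ


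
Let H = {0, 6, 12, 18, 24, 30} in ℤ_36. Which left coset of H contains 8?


8 + H = {8 + h (mod 36) : h ∈ H}
8+0=8, 8+6=14, 8+12=20, 8+18=26, 8+24=32, 8+30=2
8 + H = {2, 8, 14, 20, 26, 32} = 2 + H

8 + H = {2, 8, 14, 20, 26, 32}


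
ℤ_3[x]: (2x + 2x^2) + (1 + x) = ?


Add coefficients mod 3:
x^0: 0 + 1 = 1 (mod 3)
x^1: 2 + 1 = 0 (mod 3)
x^2: 2 + 0 = 2 (mod 3)
Result: 1 + 2x^2

f + g = 1 + 2x^2


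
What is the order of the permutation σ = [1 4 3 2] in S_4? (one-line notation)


Cycle decomposition: (2 4)
Cycle lengths: 2
Order = lcm(2) = 2

ord(σ) = 2


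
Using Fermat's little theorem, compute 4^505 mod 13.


Fermat's little theorem: if p is prime and gcd(a,p)=1, then a^(p-1) ≡ 1 (mod p)
p = 13 is prime, gcd(4,13) = 1
Reduce exponent: 505 mod 12 = 1
So 4^505 ≡ 4^1 (mod 13)
4^1 mod 13 = 4

4^505 ≡ 4 (mod 13)


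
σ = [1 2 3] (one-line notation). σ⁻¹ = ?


To find σ⁻¹, swap domain and range:
σ(1) = 1 → σ⁻¹(1) = 1
σ(2) = 2 → σ⁻¹(2) = 2
σ(3) = 3 → σ⁻¹(3) = 3

σ⁻¹ = [1 2 3]


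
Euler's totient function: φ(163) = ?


Factor n: 163 = 163
φ(n) = n · ∏(1 - 1/p) over distinct primes p | n
φ(163) = 163 · (1 - 1/163) = 162

φ(163) = 162


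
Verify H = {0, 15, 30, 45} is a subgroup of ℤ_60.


Subgroup test for H = {0, 15, 30, 45} in (ℤ_60, +):
(1) 0 ∈ H? Yes
(2) Closure: for all a,b ∈ H, (a+b) mod 60 ∈ H? Yes
(3) Inverses: for all a ∈ H, -a mod 60 ∈ H? Yes

Yes, H is a subgroup of ℤ_60


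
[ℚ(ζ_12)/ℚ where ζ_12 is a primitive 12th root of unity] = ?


[ℚ(ζ_n):ℚ] = deg Φ_n(x) = φ(n). Here φ(12) = 4

[ℚ(ζ_12)/ℚ where ζ_12 is a primitive 12th root of unity] = 4


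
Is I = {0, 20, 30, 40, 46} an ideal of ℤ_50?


Check ideal conditions for I = {0, 20, 30, 40, 46} in ℤ_50:
(1) I is an additive subgroup? No
(2) For r ∈ ℤ_50 and a ∈ I: r·a ∈ I? No  [counterexample: r=2, a=30, r·a mod 50 = 10 ∉ I]

No, I is not an ideal of ℤ_50


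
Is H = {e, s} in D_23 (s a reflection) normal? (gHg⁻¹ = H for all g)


H = {e, s} in D_23 (s a reflection)
r·s·r⁻¹ = sr⁻² ≠ s for n ≥ 3, so {e, s} is not closed under conjugation

No, not a normal subgroup


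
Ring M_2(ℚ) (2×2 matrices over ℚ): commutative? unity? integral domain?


Matrix multiplication is non-commutative for n ≥ 2; the identity matrix I is the unity; singular matrices give zero divisors, so not an integral domain
Commutative: No
Integral domain: No
Has unity: Yes

M_2(ℚ) (2×2 matrices over ℚ): Commutative=No, Unity=Yes


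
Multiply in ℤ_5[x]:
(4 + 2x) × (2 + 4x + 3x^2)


Expand and collect like terms; reduce coefficients mod 5:
x^0: 4·2 = 8 ≡ 3 (mod 5)
x^1: 4·4 + 2·2 = 20 ≡ 0 (mod 5)
x^2: 4·3 + 2·4 = 20 ≡ 0 (mod 5)
x^3: 2·3 = 6 ≡ 1 (mod 5)
Result: 3 + x^3

f · g = 3 + x^3


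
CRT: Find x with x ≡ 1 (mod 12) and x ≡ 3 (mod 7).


m₁ = 12, m₂ = 7, gcd = 1, so CRT applies. M = m₁·m₂ = 84
Let M₁ = M/m₁ = 7, M₂ = M/m₂ = 12
Find y₁ ≡ M₁⁻¹ (mod m₁): 7⁻¹ ≡ 7 (mod 12)
Find y₂ ≡ M₂⁻¹ (mod m₂): 12⁻¹ ≡ 3 (mod 7)
x = a₁·M₁·y₁ + a₂·M₂·y₂ = 1·7·7 + 3·12·3 = 157
Reduce mod 84: x ≡ 73
Check: 73 mod 12 = 1 ✓, 73 mod 7 = 3 ✓

x ≡ 73 (mod 84)


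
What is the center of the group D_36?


Z(G) = {g ∈ G | gx = xg for all x ∈ G}
For even n, Z(D_n) = {e, r^(n/2)}: the 180° rotation r^18 commutes with every reflection and rotation

Z(D_36) = {e, r^18}


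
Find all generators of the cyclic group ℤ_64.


g generates ℤ_n iff gcd(g,n) = 1
Prime factors of 64: 2
Generators are g ∈ {1,...,63} not divisible by any of these primes.
Generators: {1, 3, 5, 7, 9, 11, 13, 15, 17, 19, 21, 23, 25, 27, 29, 31, 33, 35, 37, 39, 41, 43, 45, 47, 49, 51, 53, 55, 57, 59, 61, 63}
Number of generators = φ(64) = 32

Generators of ℤ_64 = {1, 3, 5, 7, 9, 11, 13, 15, 17, 19, 21, 23, 25, 27, 29, 31, 33, 35, 37, 39, 41, 43, 45, 47, 49, 51, 53, 55, 57, 59, 61, 63}


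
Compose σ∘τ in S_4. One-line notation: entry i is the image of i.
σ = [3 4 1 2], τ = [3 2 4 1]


σ∘τ: apply τ first, then σ
1 →τ 3 →σ 1
2 →τ 2 →σ 4
3 →τ 4 →σ 2
4 →τ 1 →σ 3

σ∘τ = [1 4 2 3]


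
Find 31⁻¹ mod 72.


Use the extended Euclidean algorithm to write 1 = 31·s + 72·t; then s mod 72 is the inverse.
Euclidean algorithm:
  31 = 0·72 + 31
  72 = 2·31 + 10
  31 = 3·10 + 1
  10 = 10·1 + 0
gcd(31,72) = 1
Back-substitution gives: 31·(7) + 72·(-3) = 1
So 31⁻¹ ≡ 7 ≡ 7 (mod 72)
Check: 31 × 7 = 217 ≡ 1 (mod 72) ✓

31⁻¹ ≡ 7 (mod 72)


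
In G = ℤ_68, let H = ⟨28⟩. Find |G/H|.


|⟨28⟩| = n / gcd(28, 68) = 68 / 4 = 17
H is normal (ℤ_68 is abelian).
|G/H| = |G| / |H| = 68 / 17 = 4

|G/H| = 4


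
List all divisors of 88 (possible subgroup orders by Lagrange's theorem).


Lagrange's theorem: |H| divides |G|
|G| = 88
Divisors of 88: 1, 2, 4, 8, 11, 22, 44, 88

Possible subgroup orders: {1, 2, 4, 8, 11, 22, 44, 88}


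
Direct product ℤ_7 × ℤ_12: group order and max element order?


|ℤ_7 × ℤ_12| = 7 × 12 = 84
Max element order = lcm(7,12) = 84
Cyclic? Yes (gcd=1)

|ℤ_7×ℤ_12| = 84, max element order = 84


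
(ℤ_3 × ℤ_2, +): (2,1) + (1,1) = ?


Operation: componentwise addition mod (3, 2)
(2,1) + (1,1) = ((a₁+b₁) mod 3, (a₂+b₂) mod 2) with a = (2,1), b = (1,1)

(2,1) + (1,1) = (0,0)


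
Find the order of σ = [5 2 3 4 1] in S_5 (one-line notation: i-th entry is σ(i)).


Cycle decomposition: (1 5)
Cycle lengths: 2
Order = lcm(2) = 2

ord(σ) = 2


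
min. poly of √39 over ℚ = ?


√39 satisfies x² - 39 = 0, irreducible over ℚ since 39 is squarefree

Minimal polynomial: x² - 39


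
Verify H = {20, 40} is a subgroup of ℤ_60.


Subgroup test for H = {20, 40} in (ℤ_60, +):
(1) 0 ∈ H? No
(2) Closure: for all a,b ∈ H, (a+b) mod 60 ∈ H? No  [counterexample: 20 + 40 = 0 ∉ H]
(3) Inverses: for all a ∈ H, -a mod 60 ∈ H? Yes

No, H is not a subgroup of ℤ_60


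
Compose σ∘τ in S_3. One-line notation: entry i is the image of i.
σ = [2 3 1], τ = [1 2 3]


σ∘τ: apply τ first, then σ
1 →τ 1 →σ 2
2 →τ 2 →σ 3
3 →τ 3 →σ 1

σ∘τ = [2 3 1]


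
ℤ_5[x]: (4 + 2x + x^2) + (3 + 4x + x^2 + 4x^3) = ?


Add coefficients mod 5:
x^0: 4 + 3 = 2 (mod 5)
x^1: 2 + 4 = 1 (mod 5)
x^2: 1 + 1 = 2 (mod 5)
x^3: 0 + 4 = 4 (mod 5)
Result: 2 + x + 2x^2 + 4x^3

f + g = 2 + x + 2x^2 + 4x^3


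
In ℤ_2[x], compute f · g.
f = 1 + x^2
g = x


Expand and collect like terms; reduce coefficients mod 2:
x^0: 1·0 = 0 ≡ 0 (mod 2)
x^1: 1·1 + 0·0 = 1 ≡ 1 (mod 2)
x^2: 0·1 + 1·0 = 0 ≡ 0 (mod 2)
x^3: 1·1 = 1 ≡ 1 (mod 2)
Result: x + x^3

f · g = x + x^3


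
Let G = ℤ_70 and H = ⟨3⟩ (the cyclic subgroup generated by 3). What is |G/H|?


|⟨3⟩| = n / gcd(3, 70) = 70 / 1 = 70
H is normal (ℤ_70 is abelian).
|G/H| = |G| / |H| = 70 / 70 = 1

|G/H| = 1


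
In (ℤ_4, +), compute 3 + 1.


Operation: addition mod 4
3 + 1 = (a + b) mod 4 with a = 3, b = 1

3 + 1 = 0


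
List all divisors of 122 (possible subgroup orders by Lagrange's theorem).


Lagrange's theorem: |H| divides |G|
|G| = 122
Divisors of 122: 1, 2, 61, 122

Possible subgroup orders: {1, 2, 61, 122}


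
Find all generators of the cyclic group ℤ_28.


g generates ℤ_n iff gcd(g,n) = 1
Prime factors of 28: 2, 7
Generators are g ∈ {1,...,27} not divisible by any of these primes.
Generators: {1, 3, 5, 9, 11, 13, 15, 17, 19, 23, 25, 27}
Number of generators = φ(28) = 12

Generators of ℤ_28 = {1, 3, 5, 9, 11, 13, 15, 17, 19, 23, 25, 27}


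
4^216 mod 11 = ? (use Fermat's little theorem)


Fermat's little theorem: if p is prime and gcd(a,p)=1, then a^(p-1) ≡ 1 (mod p)
p = 11 is prime, gcd(4,11) = 1
Reduce exponent: 216 mod 10 = 6
So 4^216 ≡ 4^6 (mod 11)
4^6 mod 11 = 4

4^216 ≡ 4 (mod 11)


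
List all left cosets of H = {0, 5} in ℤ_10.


H = {0, 5}, |H| = 2
Number of cosets = |G|/|H| = 10/2 = 5
0 + H = {0, 5}
1 + H = {1, 6}
2 + H = {2, 7}
3 + H = {3, 8}
4 + H = {4, 9}

Cosets: 0+H={0,5}; 1+H={1,6}; 2+H={2,7}; 3+H={3,8}; 4+H={4,9}


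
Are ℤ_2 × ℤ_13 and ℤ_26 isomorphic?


Comparing ℤ_2 × ℤ_13 and ℤ_26:
gcd(2,13) = 1, so ℤ_2 × ℤ_13 ≅ ℤ_26 (CRT)

Yes, ℤ_2 × ℤ_13 ≅ ℤ_26


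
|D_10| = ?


|D_n| = 2n (n rotations and n reflections)
|D_10| = 2×10 = 20

|D_10| = 20


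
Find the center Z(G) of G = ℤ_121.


Z(G) = {g ∈ G | gx = xg for all x ∈ G}
ℤ_121 is abelian, so Z(G) = G

Z(ℤ_121) = ℤ_121


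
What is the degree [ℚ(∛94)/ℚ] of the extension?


∛94 has minimal polynomial x³ - 94 (irreducible over ℚ since 94 is not a perfect cube)

[ℚ(∛94)/ℚ] = 3


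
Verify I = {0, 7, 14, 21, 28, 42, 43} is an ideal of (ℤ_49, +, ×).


Check ideal conditions for I = {0, 7, 14, 21, 28, 42, 43} in ℤ_49:
(1) I is an additive subgroup? No
(2) For r ∈ ℤ_49 and a ∈ I: r·a ∈ I? No  [counterexample: r=2, a=42, r·a mod 49 = 35 ∉ I]

No, I is not an ideal of ℤ_49


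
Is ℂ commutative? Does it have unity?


ℂ is a field: commutative, has unity, every nonzero element is a unit (hence an integral domain)
Commutative: Yes
Integral domain: Yes
Has unity: Yes

ℂ: Commutative=Yes, Unity=Yes


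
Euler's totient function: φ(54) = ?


Factor n: 54 = 2 × 3^3
φ(n) = n · ∏(1 - 1/p) over distinct primes p | n
φ(54) = 54 · (1 - 1/2) · (1 - 1/3) = 18

φ(54) = 18


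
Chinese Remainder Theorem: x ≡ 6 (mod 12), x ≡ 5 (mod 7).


m₁ = 12, m₂ = 7, gcd = 1, so CRT applies. M = m₁·m₂ = 84
Let M₁ = M/m₁ = 7, M₂ = M/m₂ = 12
Find y₁ ≡ M₁⁻¹ (mod m₁): 7⁻¹ ≡ 7 (mod 12)
Find y₂ ≡ M₂⁻¹ (mod m₂): 12⁻¹ ≡ 3 (mod 7)
x = a₁·M₁·y₁ + a₂·M₂·y₂ = 6·7·7 + 5·12·3 = 474
Reduce mod 84: x ≡ 54
Check: 54 mod 12 = 6 ✓, 54 mod 7 = 5 ✓

x ≡ 54 (mod 84)


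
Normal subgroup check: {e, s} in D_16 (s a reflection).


H = {e, s} in D_16 (s a reflection)
r·s·r⁻¹ = sr⁻² ≠ s for n ≥ 3, so {e, s} is not closed under conjugation

No, not a normal subgroup


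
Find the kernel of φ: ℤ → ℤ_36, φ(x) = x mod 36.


Kernel = preimage of identity
ker(φ) = {x ∈ ℤ : x ≡ 0 (mod 36)} = 36ℤ = {0, ±36, ±72, ...}

ker(φ) = 36ℤ


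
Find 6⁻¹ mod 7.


Use the extended Euclidean algorithm to write 1 = 6·s + 7·t; then s mod 7 is the inverse.
Euclidean algorithm:
  6 = 0·7 + 6
  7 = 1·6 + 1
  6 = 6·1 + 0
gcd(6,7) = 1
Back-substitution gives: 6·(-1) + 7·(1) = 1
So 6⁻¹ ≡ -1 ≡ 6 (mod 7)
Check: 6 × 6 = 36 ≡ 1 (mod 7) ✓

6⁻¹ ≡ 6 (mod 7)


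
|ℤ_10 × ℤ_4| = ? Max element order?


|ℤ_10 × ℤ_4| = 10 × 4 = 40
Max element order = lcm(10,4) = 20
Cyclic? No (gcd=2)

|ℤ_10×ℤ_4| = 40, max element order = 20


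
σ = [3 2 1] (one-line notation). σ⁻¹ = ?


To find σ⁻¹, swap domain and range:
σ(1) = 3 → σ⁻¹(3) = 1
σ(2) = 2 → σ⁻¹(2) = 2
σ(3) = 1 → σ⁻¹(1) = 3

σ⁻¹ = [3 2 1]


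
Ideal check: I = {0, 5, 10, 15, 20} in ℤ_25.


Check ideal conditions for I = {0, 5, 10, 15, 20} in ℤ_25:
(1) I is an additive subgroup? Yes
(2) For r ∈ ℤ_25 and a ∈ I: r·a ∈ I? Yes

Yes, I is an ideal of ℤ_25


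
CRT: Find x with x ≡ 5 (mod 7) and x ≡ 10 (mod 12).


m₁ = 7, m₂ = 12, gcd = 1, so CRT applies. M = m₁·m₂ = 84
Let M₁ = M/m₁ = 12, M₂ = M/m₂ = 7
Find y₁ ≡ M₁⁻¹ (mod m₁): 12⁻¹ ≡ 3 (mod 7)
Find y₂ ≡ M₂⁻¹ (mod m₂): 7⁻¹ ≡ 7 (mod 12)
x = a₁·M₁·y₁ + a₂·M₂·y₂ = 5·12·3 + 10·7·7 = 670
Reduce mod 84: x ≡ 82
Check: 82 mod 7 = 5 ✓, 82 mod 12 = 10 ✓

x ≡ 82 (mod 84)


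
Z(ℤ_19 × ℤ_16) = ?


Z(G) = {g ∈ G | gx = xg for all x ∈ G}
Direct product of abelian groups is abelian, so Z(G) = G

Z(ℤ_19 × ℤ_16) = ℤ_19 × ℤ_16


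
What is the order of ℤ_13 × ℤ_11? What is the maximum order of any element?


|ℤ_13 × ℤ_11| = 13 × 11 = 143
Max element order = lcm(13,11) = 143
Cyclic? Yes (gcd=1)

|ℤ_13×ℤ_11| = 143, max element order = 143


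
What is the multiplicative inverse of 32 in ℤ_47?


Use the extended Euclidean algorithm to write 1 = 32·s + 47·t; then s mod 47 is the inverse.
Euclidean algorithm:
  32 = 0·47 + 32
  47 = 1·32 + 15
  32 = 2·15 + 2
  15 = 7·2 + 1
  2 = 2·1 + 0
gcd(32,47) = 1
Back-substitution gives: 32·(-22) + 47·(15) = 1
So 32⁻¹ ≡ -22 ≡ 25 (mod 47)
Check: 32 × 25 = 800 ≡ 1 (mod 47) ✓

32⁻¹ ≡ 25 (mod 47)


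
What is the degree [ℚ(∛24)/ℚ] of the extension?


∛24 has minimal polynomial x³ - 24 (irreducible over ℚ since 24 is not a perfect cube)

[ℚ(∛24)/ℚ] = 3


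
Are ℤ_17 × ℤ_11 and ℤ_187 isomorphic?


Comparing ℤ_17 × ℤ_11 and ℤ_187:
gcd(17,11) = 1, so ℤ_17 × ℤ_11 ≅ ℤ_187 (CRT)

Yes, ℤ_17 × ℤ_11 ≅ ℤ_187


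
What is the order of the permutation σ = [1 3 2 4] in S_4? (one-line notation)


Cycle decomposition: (2 3)
Cycle lengths: 2
Order = lcm(2) = 2

ord(σ) = 2


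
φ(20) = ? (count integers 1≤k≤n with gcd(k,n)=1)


φ(n) = count of k ∈ {1,...,n} with gcd(k,n)=1
Coprimes to 20: {1, 3, 7, 9, 11, 13, 17, 19}
Count: 8

φ(20) = 8


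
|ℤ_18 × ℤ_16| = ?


|A × B| = |A| · |B|
|ℤ_18 × ℤ_16| = 18 × 16 = 288

|ℤ_18 × ℤ_16| = 288


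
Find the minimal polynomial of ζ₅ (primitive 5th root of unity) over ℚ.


ζ₅ is a root of Φ₅(x) = x⁴ + x³ + x² + x + 1, irreducible over ℚ

Minimal polynomial: x⁴ + x³ + x² + x + 1


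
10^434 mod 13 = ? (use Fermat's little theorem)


Fermat's little theorem: if p is prime and gcd(a,p)=1, then a^(p-1) ≡ 1 (mod p)
p = 13 is prime, gcd(10,13) = 1
Reduce exponent: 434 mod 12 = 2
So 10^434 ≡ 10^2 (mod 13)
10^2 mod 13 = 9

10^434 ≡ 9 (mod 13)


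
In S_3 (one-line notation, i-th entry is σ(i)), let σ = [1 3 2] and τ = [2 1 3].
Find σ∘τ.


σ∘τ: apply τ first, then σ
1 →τ 2 →σ 3
2 →τ 1 →σ 1
3 →τ 3 →σ 2

σ∘τ = [3 1 2]


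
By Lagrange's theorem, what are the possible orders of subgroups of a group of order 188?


Lagrange's theorem: |H| divides |G|
|G| = 188
Divisors of 188: 1, 2, 4, 47, 94, 188

Possible subgroup orders: {1, 2, 4, 47, 94, 188}


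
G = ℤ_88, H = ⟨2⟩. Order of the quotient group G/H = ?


|⟨2⟩| = n / gcd(2, 88) = 88 / 2 = 44
H is normal (ℤ_88 is abelian).
|G/H| = |G| / |H| = 88 / 44 = 2

|G/H| = 2


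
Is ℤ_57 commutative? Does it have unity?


ℤ_57 is a commutative ring with unity 1; 57 = 3×19 is composite, so 3·19 ≡ 0 gives zero divisors (not an integral domain)
Commutative: Yes
Integral domain: No
Has unity: Yes

ℤ_57: Commutative=Yes, Unity=Yes


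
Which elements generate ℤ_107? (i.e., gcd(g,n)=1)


g generates ℤ_n iff gcd(g,n) = 1
Prime factors of 107: 107
Generators are g ∈ {1,...,106} not divisible by any of these primes.
Generators: {1, 2, 3, 4, 5, 6, 7, 8, 9, 10, 11, 12, 13, 14, 15, 16, 17, 18, 19, 20, 21, 22, 23, 24, 25, 26, 27, 28, 29, 30, 31, 32, 33, 34, 35, 36, 37, 38, 39, 40, 41, 42, 43, 44, 45, 46, 47, 48, 49, 50, 51, 52, 53, 54, 55, 56, 57, 58, 59, 60, 61, 62, 63, 64, 65, 66, 67, 68, 69, 70, 71, 72, 73, 74, 75, 76, 77, 78, 79, 80, 81, 82, 83, 84, 85, 86, 87, 88, 89, 90, 91, 92, 93, 94, 95, 96, 97, 98, 99, 100, 101, 102, 103, 104, 105, 106}
Number of generators = φ(107) = 106

Generators of ℤ_107 = {1, 2, 3, 4, 5, 6, 7, 8, 9, 10, 11, 12, 13, 14, 15, 16, 17, 18, 19, 20, 21, 22, 23, 24, 25, 26, 27, 28, 29, 30, 31, 32, 33, 34, 35, 36, 37, 38, 39, 40, 41, 42, 43, 44, 45, 46, 47, 48, 49, 50, 51, 52, 53, 54, 55, 56, 57, 58, 59, 60, 61, 62, 63, 64, 65, 66, 67, 68, 69, 70, 71, 72, 73, 74, 75, 76, 77, 78, 79, 80, 81, 82, 83, 84, 85, 86, 87, 88, 89, 90, 91, 92, 93, 94, 95, 96, 97, 98, 99, 100, 101, 102, 103, 104, 105, 106}


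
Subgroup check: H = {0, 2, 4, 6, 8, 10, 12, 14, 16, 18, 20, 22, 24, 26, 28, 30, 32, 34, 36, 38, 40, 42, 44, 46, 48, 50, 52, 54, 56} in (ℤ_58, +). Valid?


Subgroup test for H = {0, 2, 4, 6, 8, 10, 12, 14, 16, 18, 20, 22, 24, 26, 28, 30, 32, 34, 36, 38, 40, 42, 44, 46, 48, 50, 52, 54, 56} in (ℤ_58, +):
(1) 0 ∈ H? Yes
(2) Closure: for all a,b ∈ H, (a+b) mod 58 ∈ H? Yes
(3) Inverses: for all a ∈ H, -a mod 58 ∈ H? Yes

Yes, H is a subgroup of ℤ_58


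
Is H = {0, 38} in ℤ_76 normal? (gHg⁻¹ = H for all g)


H = {0, 38} in ℤ_76
ℤ_76 is abelian; every subgroup of an abelian group is normal

Yes, normal subgroup


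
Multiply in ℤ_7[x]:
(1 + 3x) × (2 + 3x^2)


Expand and collect like terms; reduce coefficients mod 7:
x^0: 1·2 = 2 ≡ 2 (mod 7)
x^1: 1·0 + 3·2 = 6 ≡ 6 (mod 7)
x^2: 1·3 + 3·0 = 3 ≡ 3 (mod 7)
x^3: 3·3 = 9 ≡ 2 (mod 7)
Result: 2 + 6x + 3x^2 + 2x^3

f · g = 2 + 6x + 3x^2 + 2x^3


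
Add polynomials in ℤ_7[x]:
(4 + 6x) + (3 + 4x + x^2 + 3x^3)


Add coefficients mod 7:
x^0: 4 + 3 = 0 (mod 7)
x^1: 6 + 4 = 3 (mod 7)
x^2: 0 + 1 = 1 (mod 7)
x^3: 0 + 3 = 3 (mod 7)
Result: 3x + x^2 + 3x^3

f + g = 3x + x^2 + 3x^3


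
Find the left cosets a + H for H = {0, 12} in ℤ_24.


H = {0, 12}, |H| = 2
Number of cosets = |G|/|H| = 24/2 = 12
0 + H = {0, 12}
1 + H = {1, 13}
2 + H = {2, 14}
3 + H = {3, 15}
4 + H = {4, 16}
5 + H = {5, 17}
6 + H = {6, 18}
7 + H = {7, 19}
8 + H = {8, 20}
9 + H = {9, 21}
10 + H = {10, 22}
11 + H = {11, 23}

Cosets: 0+H={0,12}; 1+H={1,13}; 2+H={2,14}; 3+H={3,15}; 4+H={4,16}; 5+H={5,17}; 6+H={6,18}; 7+H={7,19}; 8+H={8,20}; 9+H={9,21}; 10+H={10,22}; 11+H={11,23}


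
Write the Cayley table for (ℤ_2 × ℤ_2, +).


Elements: {(0,0), (0,1), (1,0), (1,1)}
Operation: componentwise addition mod (2, 2)
Entry (a, b) = ((a₁+b₁) mod 2, (a₂+b₂) mod 2)

Cayley table:
      | (0,0) | (0,1) | (1,0) | (1,1)
(0,0) | (0,0) | (0,1) | (1,0) | (1,1)
(0,1) | (0,1) | (0,0) | (1,1) | (1,0)
(1,0) | (1,0) | (1,1) | (0,0) | (0,1)
(1,1) | (1,1) | (1,0) | (0,1) | (0,0)


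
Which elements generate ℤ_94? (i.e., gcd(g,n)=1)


g generates ℤ_n iff gcd(g,n) = 1
Prime factors of 94: 2, 47
Generators are g ∈ {1,...,93} not divisible by any of these primes.
Generators: {1, 3, 5, 7, 9, 11, 13, 15, 17, 19, 21, 23, 25, 27, 29, 31, 33, 35, 37, 39, 41, 43, 45, 49, 51, 53, 55, 57, 59, 61, 63, 65, 67, 69, 71, 73, 75, 77, 79, 81, 83, 85, 87, 89, 91, 93}
Number of generators = φ(94) = 46

Generators of ℤ_94 = {1, 3, 5, 7, 9, 11, 13, 15, 17, 19, 21, 23, 25, 27, 29, 31, 33, 35, 37, 39, 41, 43, 45, 49, 51, 53, 55, 57, 59, 61, 63, 65, 67, 69, 71, 73, 75, 77, 79, 81, 83, 85, 87, 89, 91, 93}


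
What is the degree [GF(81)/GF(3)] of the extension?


GF(81) = GF(3^4), so the extension degree is 4

[GF(81)/GF(3)] = 4


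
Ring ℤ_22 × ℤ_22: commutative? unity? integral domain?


Direct product ring; commutative with unity (1,1); but (1,0)·(0,1) = (0,0) gives zero divisors, so not an integral domain
Commutative: Yes
Integral domain: No
Has unity: Yes

ℤ_22 × ℤ_22: Commutative=Yes, Unity=Yes


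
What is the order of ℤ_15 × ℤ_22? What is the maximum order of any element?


|ℤ_15 × ℤ_22| = 15 × 22 = 330
Max element order = lcm(15,22) = 330
Cyclic? Yes (gcd=1)

|ℤ_15×ℤ_22| = 330, max element order = 330


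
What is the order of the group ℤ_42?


ℤ_n has n elements.

|ℤ_42| = 42


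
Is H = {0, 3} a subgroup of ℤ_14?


Subgroup test for H = {0, 3} in (ℤ_14, +):
(1) 0 ∈ H? Yes
(2) Closure: for all a,b ∈ H, (a+b) mod 14 ∈ H? No  [counterexample: 3 + 3 = 6 ∉ H]
(3) Inverses: for all a ∈ H, -a mod 14 ∈ H? No

No, H is not a subgroup of ℤ_14


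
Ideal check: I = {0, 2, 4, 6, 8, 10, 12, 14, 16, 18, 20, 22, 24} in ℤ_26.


Check ideal conditions for I = {0, 2, 4, 6, 8, 10, 12, 14, 16, 18, 20, 22, 24} in ℤ_26:
(1) I is an additive subgroup? Yes
(2) For r ∈ ℤ_26 and a ∈ I: r·a ∈ I? Yes

Yes, I is an ideal of ℤ_26
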